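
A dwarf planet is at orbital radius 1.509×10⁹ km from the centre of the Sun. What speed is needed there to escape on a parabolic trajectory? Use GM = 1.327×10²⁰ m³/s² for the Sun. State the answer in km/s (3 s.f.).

r = 1.509×10⁹ km = 1.509×10¹² m.
Escape speed v_esc = √(2μ/r) = √(2 × 1.327×10²⁰ / 1.509×10¹²) = √(1.759×10⁸) = 13260 m/s.
= 13.26 km/s.

v_esc ≈ 13.3 km/s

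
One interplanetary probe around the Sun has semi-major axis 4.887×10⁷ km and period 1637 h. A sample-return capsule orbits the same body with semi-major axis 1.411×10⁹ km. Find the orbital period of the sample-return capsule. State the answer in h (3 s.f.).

Kepler's third law: T² ∝ a³, so T₂ = T₁ (a₂/a₁)^(3/2).
a₂/a₁ = 28.87, (a₂/a₁)^(3/2) = 155.1.
T₂ = 1637 × 155.1 = 2.540×10⁵ h.

T₂ ≈ 2.54×10⁵ h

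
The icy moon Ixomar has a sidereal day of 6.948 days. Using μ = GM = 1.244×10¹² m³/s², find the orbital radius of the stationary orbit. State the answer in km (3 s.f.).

r_sync ≈ 22500 km

T = 6.948 days = 6.003×10⁵ s.
A synchronous orbit has period T, so by Kepler's third law a = (μT²/4π²)^(1/3).
μT²/4π² = 1.244×10¹² × (6.003×10⁵)² / 39.48 = 1.136×10²² m³.
a = 2.248×10⁷ m = 22477 km.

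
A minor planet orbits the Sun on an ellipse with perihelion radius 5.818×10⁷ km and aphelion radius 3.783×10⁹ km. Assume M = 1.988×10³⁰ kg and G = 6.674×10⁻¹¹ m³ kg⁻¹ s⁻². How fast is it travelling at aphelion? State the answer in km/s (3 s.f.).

v ≈ 1.03 km/s

μ = GM = 6.674×10⁻¹¹ × 1.988×10³⁰ = 1.327×10²⁰ m³/s².
Semi-major axis a = (r_p + r_a)/2 = 1.9206×10⁹ km = 1.921×10¹² m.
Vis-viva: v² = μ(2/r − 1/a) = 1.327×10²⁰ × (5.287×10⁻¹³ − 5.207×10⁻¹³) = 1.062×10⁶ m²/s².
v = 1031 m/s = 1.031 km/s.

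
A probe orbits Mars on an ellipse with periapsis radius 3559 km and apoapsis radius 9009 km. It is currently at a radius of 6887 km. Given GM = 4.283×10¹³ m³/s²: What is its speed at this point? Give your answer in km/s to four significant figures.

v ≈ 2.371 km/s

Semi-major axis a = (r_p + r_a)/2 = 6284.0 km = 6.284×10⁶ m.
Vis-viva: v² = μ(2/r − 1/a) = 4.283×10¹³ × (2.904×10⁻⁷ − 1.591×10⁻⁷) = 5.622×10⁶ m²/s².
v = 2371 m/s = 2.371 km/s.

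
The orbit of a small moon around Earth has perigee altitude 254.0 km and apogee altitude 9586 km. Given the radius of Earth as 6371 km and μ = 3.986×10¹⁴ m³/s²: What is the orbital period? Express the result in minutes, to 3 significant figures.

r_p = 6371 + 254.0 = 6625.0 km = 6.6250×10⁶ m.
r_a = 6371 + 9586 = 15957 km = 1.5957×10⁷ m.
Semi-major axis a = (r_p + r_a)/2 = (6625.0 + 15957)/2 = 11291 km = 1.129×10⁷ m.
By Kepler's third law T = 2π√(a³/μ) = 2π × 1.900×10³ = 1.194×10⁴ s.
= 199.0 minutes.

T ≈ 199 minutes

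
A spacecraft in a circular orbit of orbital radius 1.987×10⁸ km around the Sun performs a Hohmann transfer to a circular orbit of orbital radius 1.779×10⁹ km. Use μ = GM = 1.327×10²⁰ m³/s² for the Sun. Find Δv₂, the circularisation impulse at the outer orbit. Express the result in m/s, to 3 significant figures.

r₁ = 1.987×10⁸ km = 1.987×10¹¹ m.
r₂ = 1.779×10⁹ km = 1.779×10¹² m.
Transfer ellipse a_t = (r₁ + r₂)/2 = 9.888×10¹¹ m.
At r₁: circular v_c1 = √(μ/r₁) = 25840 m/s; transfer-perihelion v_p = √[μ(2/r₁ − 1/a_t)] = 34660 m/s.
At r₂: circular v_c2 = √(μ/r₂) = 8637 m/s; transfer-aphelion v_a = √[μ(2/r₂ − 1/a_t)] = 3872 m/s.
Δv₂ = v_c2 − v_a = 4765 m/s.

Δv ≈ 4770 m/s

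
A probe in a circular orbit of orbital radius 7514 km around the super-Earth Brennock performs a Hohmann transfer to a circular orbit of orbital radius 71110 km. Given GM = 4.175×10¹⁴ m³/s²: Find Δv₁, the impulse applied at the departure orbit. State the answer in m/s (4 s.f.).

Δv ≈ 2571 m/s

r₁ = 7514 km = 7.514×10⁶ m.
r₂ = 71110 km = 7.111×10⁷ m.
Transfer ellipse a_t = (r₁ + r₂)/2 = 3.931×10⁷ m.
At r₁: circular v_c1 = √(μ/r₁) = 7454 m/s; transfer-periapsis v_p = √[μ(2/r₁ − 1/a_t)] = 10030 m/s.
Δv₁ = v_p − v_c1 = 2571 m/s.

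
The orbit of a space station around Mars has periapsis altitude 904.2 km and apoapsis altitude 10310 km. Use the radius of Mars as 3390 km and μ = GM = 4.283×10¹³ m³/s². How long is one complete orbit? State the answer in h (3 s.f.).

T ≈ 7.20 h

r_p = 3390 + 904.2 = 4294.2 km = 4.2942×10⁶ m.
r_a = 3390 + 10310 = 13700 km = 1.3700×10⁷ m.
Semi-major axis a = (r_p + r_a)/2 = (4294.2 + 13700)/2 = 8997.1 km = 8.997×10⁶ m.
By Kepler's third law T = 2π√(a³/μ) = 2π × 4.124×10³ = 2.591×10⁴ s.
= 7.197 h.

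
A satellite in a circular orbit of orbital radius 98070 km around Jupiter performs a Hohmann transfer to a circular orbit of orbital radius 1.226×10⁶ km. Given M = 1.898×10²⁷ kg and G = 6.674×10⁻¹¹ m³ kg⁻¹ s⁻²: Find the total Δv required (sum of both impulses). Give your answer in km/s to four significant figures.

μ = GM = 6.674×10⁻¹¹ × 1.898×10²⁷ = 1.267×10¹⁷ m³/s².
r₁ = 98070 km = 9.807×10⁷ m.
r₂ = 1.226×10⁶ km = 1.226×10⁹ m.
Transfer ellipse a_t = (r₁ + r₂)/2 = 6.620×10⁸ m.
At r₁: circular v_c1 = √(μ/r₁) = 35940 m/s; transfer-perijove v_p = √[μ(2/r₁ − 1/a_t)] = 48910 m/s.
Δv₁ = v_p − v_c1 = 12970 m/s.
At r₂: circular v_c2 = √(μ/r₂) = 10160 m/s; transfer-apojove v_a = √[μ(2/r₂ − 1/a_t)] = 3912 m/s.
Δv₂ = v_c2 − v_a = 6253 m/s.
Total Δv = Δv₁ + Δv₂ = 19220 m/s = 19.22 km/s.

Δv_total ≈ 19.22 km/s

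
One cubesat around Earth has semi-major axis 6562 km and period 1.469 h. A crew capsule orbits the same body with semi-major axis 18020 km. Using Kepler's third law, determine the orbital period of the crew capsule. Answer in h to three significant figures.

T₂ ≈ 6.68 h

Kepler's third law: T² ∝ a³, so T₂ = T₁ (a₂/a₁)^(3/2).
a₂/a₁ = 2.746, (a₂/a₁)^(3/2) = 4.551.
T₂ = 1.469 × 4.551 = 6.685 h.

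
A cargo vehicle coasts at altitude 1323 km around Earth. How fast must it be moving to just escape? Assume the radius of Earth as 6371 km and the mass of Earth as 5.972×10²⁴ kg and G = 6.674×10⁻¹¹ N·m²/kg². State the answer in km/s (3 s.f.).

μ = GM = 6.674×10⁻¹¹ × 5.972×10²⁴ = 3.986×10¹⁴ m³/s².
r = 6371 + 1323 = 7694.0 km = 7.6940×10⁶ m.
Escape speed v_esc = √(2μ/r) = √(2 × 3.986×10¹⁴ / 7.694×10⁶) = √(1.036×10⁸) = 10180 m/s.
= 10.18 km/s.

v_esc ≈ 10.2 km/s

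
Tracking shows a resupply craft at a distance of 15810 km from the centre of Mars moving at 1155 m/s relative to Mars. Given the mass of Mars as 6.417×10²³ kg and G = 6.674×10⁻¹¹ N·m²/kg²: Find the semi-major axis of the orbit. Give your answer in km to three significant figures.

a ≈ 10500 km

μ = GM = 6.674×10⁻¹¹ × 6.417×10²³ = 4.283×10¹³ m³/s².
r = 1.581×10⁷ m.
Vis-viva rearranged: 1/a = 2/r − v²/μ = 1.265×10⁻⁷ − 3.115×10⁻⁸ = 9.535×10⁻⁸ m⁻¹.
a = 1.049×10⁷ m = 10487 km.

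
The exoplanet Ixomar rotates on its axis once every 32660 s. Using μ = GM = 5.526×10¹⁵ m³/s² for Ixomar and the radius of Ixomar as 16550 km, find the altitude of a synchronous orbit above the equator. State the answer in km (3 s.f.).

h_sync ≈ 36500 km

A synchronous orbit has period T, so by Kepler's third law a = (μT²/4π²)^(1/3).
μT²/4π² = 5.526×10¹⁵ × (3.266×10⁴)² / 39.48 = 1.493×10²³ m³.
a = 5.305×10⁷ m = 53051 km.
Altitude h = a − R = 53051 − 16550 = 36501 km.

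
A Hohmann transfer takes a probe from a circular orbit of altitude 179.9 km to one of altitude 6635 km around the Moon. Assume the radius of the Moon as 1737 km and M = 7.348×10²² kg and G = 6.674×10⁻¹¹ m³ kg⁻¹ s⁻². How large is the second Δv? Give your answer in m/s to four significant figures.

Δv ≈ 298.2 m/s

μ = GM = 6.674×10⁻¹¹ × 7.348×10²² = 4.904×10¹² m³/s².
r₁ = 1737 + 179.9 = 1916.9 km = 1.9169×10⁶ m.
r₂ = 1737 + 6635 = 8372.0 km = 8.3720×10⁶ m.
Transfer ellipse a_t = (r₁ + r₂)/2 = 5.144×10⁶ m.
At r₁: circular v_c1 = √(μ/r₁) = 1599 m/s; transfer-perilune v_p = √[μ(2/r₁ − 1/a_t)] = 2040 m/s.
At r₂: circular v_c2 = √(μ/r₂) = 765.4 m/s; transfer-apolune v_a = √[μ(2/r₂ − 1/a_t)] = 467.2 m/s.
Δv₂ = v_c2 − v_a = 298.2 m/s.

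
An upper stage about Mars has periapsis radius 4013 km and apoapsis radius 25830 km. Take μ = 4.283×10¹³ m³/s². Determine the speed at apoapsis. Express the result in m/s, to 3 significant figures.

Semi-major axis a = (r_p + r_a)/2 = 14922 km = 1.492×10⁷ m.
Vis-viva: v² = μ(2/r − 1/a) = 4.283×10¹³ × (7.743×10⁻⁸ − 6.702×10⁻⁸) = 4.459×10⁵ m²/s².
v = 667.8 m/s.

v ≈ 668 m/s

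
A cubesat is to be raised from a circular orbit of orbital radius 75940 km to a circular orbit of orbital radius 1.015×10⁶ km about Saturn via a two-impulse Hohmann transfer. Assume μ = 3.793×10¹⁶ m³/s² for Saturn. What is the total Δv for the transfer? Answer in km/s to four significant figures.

r₁ = 75940 km = 7.594×10⁷ m.
r₂ = 1.015×10⁶ km = 1.015×10⁹ m.
Transfer ellipse a_t = (r₁ + r₂)/2 = 5.455×10⁸ m.
At r₁: circular v_c1 = √(μ/r₁) = 22350 m/s; transfer-perikrone v_p = √[μ(2/r₁ − 1/a_t)] = 30490 m/s.
Δv₁ = v_p − v_c1 = 8137 m/s.
At r₂: circular v_c2 = √(μ/r₂) = 6113 m/s; transfer-apokrone v_a = √[μ(2/r₂ − 1/a_t)] = 2281 m/s.
Δv₂ = v_c2 − v_a = 3832 m/s.
Total Δv = Δv₁ + Δv₂ = 11970 m/s = 11.97 km/s.

Δv_total ≈ 11.97 km/s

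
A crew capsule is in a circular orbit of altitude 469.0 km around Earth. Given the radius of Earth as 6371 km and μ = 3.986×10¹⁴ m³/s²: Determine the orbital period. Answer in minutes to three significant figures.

r = 6371 + 469.0 = 6840.0 km = 6.8400×10⁶ m.
Kepler's third law: T = 2π√(r³/μ) = 2π√((6.840×10⁶)³ / 3.986×10¹⁴).
r³/μ = 8.028×10⁵ s², so T = 2π × 8.960×10² = 5.630×10³ s.
Converting: 5.630×10³ s ÷ 60.00 = 93.83 minutes.

T ≈ 93.8 minutes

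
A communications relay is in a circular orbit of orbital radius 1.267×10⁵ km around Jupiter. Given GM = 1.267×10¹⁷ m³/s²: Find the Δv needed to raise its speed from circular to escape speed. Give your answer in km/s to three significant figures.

r = 1.267×10⁵ km = 1.267×10⁸ m.
Circular speed v_c = √(μ/r) = 31620 m/s.
Escape speed v_esc = √(2μ/r) = √2 × v_c = 44720 m/s.
Δv = v_esc − v_c = 13100 m/s = 13.10 km/s.

Δv ≈ 13.1 km/s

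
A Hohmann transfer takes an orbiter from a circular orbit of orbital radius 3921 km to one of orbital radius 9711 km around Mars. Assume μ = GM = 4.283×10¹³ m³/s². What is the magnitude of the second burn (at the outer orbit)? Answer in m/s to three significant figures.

Δv ≈ 507 m/s

r₁ = 3921 km = 3.921×10⁶ m.
r₂ = 9711 km = 9.711×10⁶ m.
Transfer ellipse a_t = (r₁ + r₂)/2 = 6.816×10⁶ m.
At r₁: circular v_c1 = √(μ/r₁) = 3305 m/s; transfer-periapsis v_p = √[μ(2/r₁ − 1/a_t)] = 3945 m/s.
At r₂: circular v_c2 = √(μ/r₂) = 2100 m/s; transfer-apoapsis v_a = √[μ(2/r₂ − 1/a_t)] = 1593 m/s.
Δv₂ = v_c2 − v_a = 507.3 m/s.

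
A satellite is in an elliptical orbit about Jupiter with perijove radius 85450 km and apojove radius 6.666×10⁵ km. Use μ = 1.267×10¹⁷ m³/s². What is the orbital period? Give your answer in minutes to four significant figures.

T ≈ 2145 minutes

Semi-major axis a = (r_p + r_a)/2 = (85450 + 6.6660×10⁵)/2 = 3.7602×10⁵ km = 3.760×10⁸ m.
By Kepler's third law T = 2π√(a³/μ) = 2π × 2.049×10⁴ = 1.287×10⁵ s.
= 2145 minutes.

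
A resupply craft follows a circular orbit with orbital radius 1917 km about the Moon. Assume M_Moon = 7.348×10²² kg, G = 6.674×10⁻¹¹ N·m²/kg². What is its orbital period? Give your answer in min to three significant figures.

μ = GM = 6.674×10⁻¹¹ × 7.348×10²² = 4.904×10¹² m³/s².
r = 1917 km = 1.917×10⁶ m.
Kepler's third law: T = 2π√(r³/μ) = 2π√((1.917×10⁶)³ / 4.904×10¹²).
r³/μ = 1.437×10⁶ s², so T = 2π × 1.199×10³ = 7.531×10³ s.
Converting: 7.531×10³ s ÷ 60.00 = 125.5 min.

T ≈ 126 min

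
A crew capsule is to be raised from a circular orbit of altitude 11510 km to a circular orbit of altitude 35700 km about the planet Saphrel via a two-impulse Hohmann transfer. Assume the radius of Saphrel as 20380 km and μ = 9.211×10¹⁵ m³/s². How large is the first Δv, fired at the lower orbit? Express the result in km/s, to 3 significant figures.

r₁ = 20380 + 11510 = 31890 km = 3.1890×10⁷ m.
r₂ = 20380 + 35700 = 56080 km = 5.6080×10⁷ m.
Transfer ellipse a_t = (r₁ + r₂)/2 = 4.398×10⁷ m.
At r₁: circular v_c1 = √(μ/r₁) = 17000 m/s; transfer-periapsis v_p = √[μ(2/r₁ − 1/a_t)] = 19190 m/s.
Δv₁ = v_p − v_c1 = 2195 m/s.
= 2.195 km/s.

Δv ≈ 2.19 km/s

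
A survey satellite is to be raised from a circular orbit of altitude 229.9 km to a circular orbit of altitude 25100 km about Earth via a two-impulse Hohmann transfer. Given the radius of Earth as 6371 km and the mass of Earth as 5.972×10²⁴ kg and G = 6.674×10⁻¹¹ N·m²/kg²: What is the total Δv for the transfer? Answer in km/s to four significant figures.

Δv_total ≈ 3.684 km/s

μ = GM = 6.674×10⁻¹¹ × 5.972×10²⁴ = 3.986×10¹⁴ m³/s².
r₁ = 6371 + 229.9 = 6600.9 km = 6.6009×10⁶ m.
r₂ = 6371 + 25100 = 31471 km = 3.1471×10⁷ m.
Transfer ellipse a_t = (r₁ + r₂)/2 = 1.904×10⁷ m.
At r₁: circular v_c1 = √(μ/r₁) = 7771 m/s; transfer-perigee v_p = √[μ(2/r₁ − 1/a_t)] = 9991 m/s.
Δv₁ = v_p − v_c1 = 2221 m/s.
At r₂: circular v_c2 = √(μ/r₂) = 3559 m/s; transfer-apogee v_a = √[μ(2/r₂ − 1/a_t)] = 2096 m/s.
Δv₂ = v_c2 − v_a = 1463 m/s.
Total Δv = Δv₁ + Δv₂ = 3684 m/s = 3.684 km/s.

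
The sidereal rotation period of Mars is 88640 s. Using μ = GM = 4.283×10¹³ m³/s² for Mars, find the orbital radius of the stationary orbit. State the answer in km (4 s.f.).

r_sync ≈ 20430 km

A synchronous orbit has period T, so by Kepler's third law a = (μT²/4π²)^(1/3).
μT²/4π² = 4.283×10¹³ × (8.864×10⁴)² / 39.48 = 8.524×10²¹ m³.
a = 2.043×10⁷ m = 20428 km.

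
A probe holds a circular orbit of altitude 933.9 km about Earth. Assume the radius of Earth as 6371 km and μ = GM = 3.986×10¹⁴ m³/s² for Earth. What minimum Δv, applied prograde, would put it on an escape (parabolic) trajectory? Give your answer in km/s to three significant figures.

Δv ≈ 3.06 km/s

r = 6371 + 933.9 = 7304.9 km = 7.3049×10⁶ m.
Circular speed v_c = √(μ/r) = 7387 m/s.
Escape speed v_esc = √(2μ/r) = √2 × v_c = 10450 m/s.
Δv = v_esc − v_c = 3060 m/s = 3.060 km/s.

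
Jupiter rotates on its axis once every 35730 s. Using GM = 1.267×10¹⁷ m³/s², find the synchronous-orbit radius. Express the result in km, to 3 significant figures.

r_sync ≈ 1.60×10⁵ km

A synchronous orbit has period T, so by Kepler's third law a = (μT²/4π²)^(1/3).
μT²/4π² = 1.267×10¹⁷ × (3.573×10⁴)² / 39.48 = 4.097×10²⁴ m³.
a = 1.600×10⁸ m = 1.6002×10⁵ km.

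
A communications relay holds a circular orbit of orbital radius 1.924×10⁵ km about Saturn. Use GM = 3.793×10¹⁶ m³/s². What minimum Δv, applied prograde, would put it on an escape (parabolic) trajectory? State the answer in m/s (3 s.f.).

r = 1.924×10⁵ km = 1.924×10⁸ m.
Circular speed v_c = √(μ/r) = 14040 m/s.
Escape speed v_esc = √(2μ/r) = √2 × v_c = 19860 m/s.
Δv = v_esc − v_c = 5816 m/s.

Δv ≈ 5820 m/s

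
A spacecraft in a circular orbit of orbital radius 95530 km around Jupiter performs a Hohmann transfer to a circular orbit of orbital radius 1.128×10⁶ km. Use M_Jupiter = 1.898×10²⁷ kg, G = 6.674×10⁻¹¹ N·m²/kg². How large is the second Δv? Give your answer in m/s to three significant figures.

Δv ≈ 6410 m/s

μ = GM = 6.674×10⁻¹¹ × 1.898×10²⁷ = 1.267×10¹⁷ m³/s².
r₁ = 95530 km = 9.553×10⁷ m.
r₂ = 1.128×10⁶ km = 1.128×10⁹ m.
Transfer ellipse a_t = (r₁ + r₂)/2 = 6.118×10⁸ m.
At r₁: circular v_c1 = √(μ/r₁) = 36410 m/s; transfer-perijove v_p = √[μ(2/r₁ − 1/a_t)] = 49450 m/s.
At r₂: circular v_c2 = √(μ/r₂) = 10600 m/s; transfer-apojove v_a = √[μ(2/r₂ − 1/a_t)] = 4188 m/s.
Δv₂ = v_c2 − v_a = 6410 m/s.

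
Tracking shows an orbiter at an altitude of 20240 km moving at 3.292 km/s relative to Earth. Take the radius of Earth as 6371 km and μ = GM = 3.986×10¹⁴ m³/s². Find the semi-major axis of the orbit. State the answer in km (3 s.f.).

r = 6371 + 20240 = 26611 km = 2.661×10⁷ m.
Vis-viva rearranged: 1/a = 2/r − v²/μ = 7.516×10⁻⁸ − 2.719×10⁻⁸ = 4.797×10⁻⁸ m⁻¹.
a = 2.085×10⁷ m = 20847 km.

a ≈ 20800 km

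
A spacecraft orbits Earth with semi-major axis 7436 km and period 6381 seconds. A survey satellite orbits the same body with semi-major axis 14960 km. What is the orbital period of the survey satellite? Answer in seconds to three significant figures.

T₂ ≈ 18200 seconds

Kepler's third law: T² ∝ a³, so T₂ = T₁ (a₂/a₁)^(3/2).
a₂/a₁ = 2.012, (a₂/a₁)^(3/2) = 2.854.
T₂ = 6381 × 2.854 = 18210 seconds.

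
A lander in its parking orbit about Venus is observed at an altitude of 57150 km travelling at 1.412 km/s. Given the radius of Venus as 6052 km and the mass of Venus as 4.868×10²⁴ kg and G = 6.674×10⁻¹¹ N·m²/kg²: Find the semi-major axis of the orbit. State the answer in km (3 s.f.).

a ≈ 39200 km

μ = GM = 6.674×10⁻¹¹ × 4.868×10²⁴ = 3.249×10¹⁴ m³/s².
r = 6052 + 57150 = 63202 km = 6.320×10⁷ m.
Specific orbital energy ε = v²/2 − μ/r = (1412)²/2 − 3.249×10¹⁴/6.320×10⁷ = -4.144×10⁶ J/kg.
Since ε = −μ/(2a), a = −μ/(2ε) = 3.920×10⁷ m = 39204 km.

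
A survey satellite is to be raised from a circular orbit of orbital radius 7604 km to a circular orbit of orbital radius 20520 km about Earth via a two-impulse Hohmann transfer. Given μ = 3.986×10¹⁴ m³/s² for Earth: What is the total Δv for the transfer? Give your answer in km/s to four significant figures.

r₁ = 7604 km = 7.604×10⁶ m.
r₂ = 20520 km = 2.052×10⁷ m.
Transfer ellipse a_t = (r₁ + r₂)/2 = 1.406×10⁷ m.
At r₁: circular v_c1 = √(μ/r₁) = 7240 m/s; transfer-perigee v_p = √[μ(2/r₁ − 1/a_t)] = 8746 m/s.
Δv₁ = v_p − v_c1 = 1506 m/s.
At r₂: circular v_c2 = √(μ/r₂) = 4407 m/s; transfer-apogee v_a = √[μ(2/r₂ − 1/a_t)] = 3241 m/s.
Δv₂ = v_c2 − v_a = 1166 m/s.
Total Δv = Δv₁ + Δv₂ = 2672 m/s = 2.672 km/s.

Δv_total ≈ 2.672 km/s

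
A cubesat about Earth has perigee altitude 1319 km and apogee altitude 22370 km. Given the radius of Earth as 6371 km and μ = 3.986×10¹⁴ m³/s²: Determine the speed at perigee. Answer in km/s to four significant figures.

v ≈ 9.043 km/s

r_p = 6371 + 1319 = 7690.0 km = 7.6900×10⁶ m.
r_a = 6371 + 22370 = 28741 km = 2.8741×10⁷ m.
Semi-major axis a = (r_p + r_a)/2 = 18216 km = 1.822×10⁷ m.
Vis-viva: v² = μ(2/r − 1/a) = 3.986×10¹⁴ × (2.601×10⁻⁷ − 5.490×10⁻⁸) = 8.178×10⁷ m²/s².
v = 9043 m/s = 9.043 km/s.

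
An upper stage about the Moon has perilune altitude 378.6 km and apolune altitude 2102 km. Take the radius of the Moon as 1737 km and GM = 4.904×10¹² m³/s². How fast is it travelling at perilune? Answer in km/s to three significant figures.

r_p = 1737 + 378.6 = 2115.6 km = 2.1156×10⁶ m.
r_a = 1737 + 2102 = 3839.0 km = 3.8390×10⁶ m.
Semi-major axis a = (r_p + r_a)/2 = 2977.3 km = 2.977×10⁶ m.
Vis-viva: v² = μ(2/r − 1/a) = 4.904×10¹² × (9.454×10⁻⁷ − 3.359×10⁻⁷) = 2.989×10⁶ m²/s².
v = 1729 m/s = 1.729 km/s.

v ≈ 1.73 km/s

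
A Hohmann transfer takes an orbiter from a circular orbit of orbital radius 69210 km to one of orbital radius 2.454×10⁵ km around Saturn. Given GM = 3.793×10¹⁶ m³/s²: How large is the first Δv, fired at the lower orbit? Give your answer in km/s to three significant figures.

r₁ = 69210 km = 6.921×10⁷ m.
r₂ = 2.454×10⁵ km = 2.454×10⁸ m.
Transfer ellipse a_t = (r₁ + r₂)/2 = 1.573×10⁸ m.
At r₁: circular v_c1 = √(μ/r₁) = 23410 m/s; transfer-perikrone v_p = √[μ(2/r₁ − 1/a_t)] = 29240 m/s.
Δv₁ = v_p − v_c1 = 5829 m/s.
= 5.829 km/s.

Δv ≈ 5.83 km/s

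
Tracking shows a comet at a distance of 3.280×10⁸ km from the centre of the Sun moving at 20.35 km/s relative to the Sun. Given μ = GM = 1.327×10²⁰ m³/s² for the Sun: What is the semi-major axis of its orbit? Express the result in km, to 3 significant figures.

r = 3.280×10¹¹ m.
Specific orbital energy ε = v²/2 − μ/r = (20350)²/2 − 1.327×10²⁰/3.280×10¹¹ = -1.975×10⁸ J/kg.
Since ε = −μ/(2a), a = −μ/(2ε) = 3.359×10¹¹ m = 3.3593×10⁸ km.

a ≈ 3.36×10⁸ km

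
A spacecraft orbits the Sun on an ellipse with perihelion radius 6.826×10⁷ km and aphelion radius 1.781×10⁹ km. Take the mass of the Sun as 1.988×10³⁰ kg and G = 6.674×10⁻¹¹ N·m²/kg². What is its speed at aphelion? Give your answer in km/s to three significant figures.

v ≈ 2.35 km/s

μ = GM = 6.674×10⁻¹¹ × 1.988×10³⁰ = 1.327×10²⁰ m³/s².
Semi-major axis a = (r_p + r_a)/2 = 9.2463×10⁸ km = 9.246×10¹¹ m.
Vis-viva: v² = μ(2/r − 1/a) = 1.327×10²⁰ × (1.123×10⁻¹² − 1.082×10⁻¹²) = 5.500×10⁶ m²/s².
v = 2345 m/s = 2.345 km/s.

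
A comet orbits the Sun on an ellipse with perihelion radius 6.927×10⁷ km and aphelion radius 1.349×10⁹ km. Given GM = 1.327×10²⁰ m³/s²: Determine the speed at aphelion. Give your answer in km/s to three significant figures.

Semi-major axis a = (r_p + r_a)/2 = 7.0914×10⁸ km = 7.091×10¹¹ m.
Vis-viva: v² = μ(2/r − 1/a) = 1.327×10²⁰ × (1.483×10⁻¹² − 1.410×10⁻¹²) = 9.609×10⁶ m²/s².
v = 3100 m/s = 3.100 km/s.

v ≈ 3.10 km/s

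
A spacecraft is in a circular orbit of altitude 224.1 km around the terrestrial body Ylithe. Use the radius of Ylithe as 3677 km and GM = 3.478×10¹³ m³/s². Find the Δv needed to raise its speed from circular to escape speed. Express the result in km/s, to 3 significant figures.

r = 3677 + 224.1 = 3901.1 km = 3.9011×10⁶ m.
Circular speed v_c = √(μ/r) = 2986 m/s.
Escape speed v_esc = √(2μ/r) = √2 × v_c = 4223 m/s.
Δv = v_esc − v_c = 1237 m/s = 1.237 km/s.

Δv ≈ 1.24 km/s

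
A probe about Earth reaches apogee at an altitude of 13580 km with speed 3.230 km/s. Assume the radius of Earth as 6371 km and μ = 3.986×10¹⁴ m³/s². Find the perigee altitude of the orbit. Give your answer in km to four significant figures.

r_a = 6371 + 13580 = 19951 km = 1.995×10⁷ m.
Specific energy ε = v²/2 − μ/r = -1.476×10⁷ J/kg, so a = −μ/(2ε) = 1.350×10⁷ m.
The apsides satisfy r_p + r_a = 2a, so the perigee radius is 2a − r_a = 7.050×10⁶ m = 7049.8 km.
Perigee altitude = 7049.8 − 6371 = 678.85 km.

perigee altitude ≈ 678.8 km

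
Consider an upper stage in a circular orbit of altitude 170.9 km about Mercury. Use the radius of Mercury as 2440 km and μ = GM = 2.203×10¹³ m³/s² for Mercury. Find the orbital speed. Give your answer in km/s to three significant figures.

v ≈ 2.90 km/s

r = 2440 + 170.9 = 2610.9 km = 2.6109×10⁶ m.
For a circular orbit v = √(μ/r) = √(2.203×10¹³ / 2.611×10⁶) = √(8.438×10⁶) = 2905 m/s.
That is 2.905 km/s.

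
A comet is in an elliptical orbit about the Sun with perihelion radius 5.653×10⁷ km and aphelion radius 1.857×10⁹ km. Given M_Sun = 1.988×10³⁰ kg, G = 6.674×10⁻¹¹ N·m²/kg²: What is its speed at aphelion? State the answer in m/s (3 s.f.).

v ≈ 2050 m/s

μ = GM = 6.674×10⁻¹¹ × 1.988×10³⁰ = 1.327×10²⁰ m³/s².
Semi-major axis a = (r_p + r_a)/2 = 9.5676×10⁸ km = 9.568×10¹¹ m.
Vis-viva: v² = μ(2/r − 1/a) = 1.327×10²⁰ × (1.077×10⁻¹² − 1.045×10⁻¹²) = 4.221×10⁶ m²/s².
v = 2055 m/s.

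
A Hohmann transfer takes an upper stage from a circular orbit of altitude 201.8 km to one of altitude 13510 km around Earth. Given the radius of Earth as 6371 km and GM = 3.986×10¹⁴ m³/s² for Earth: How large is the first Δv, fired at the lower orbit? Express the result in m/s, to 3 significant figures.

Δv ≈ 1760 m/s

r₁ = 6371 + 201.8 = 6572.8 km = 6.5728×10⁶ m.
r₂ = 6371 + 13510 = 19881 km = 1.9881×10⁷ m.
Transfer ellipse a_t = (r₁ + r₂)/2 = 1.323×10⁷ m.
At r₁: circular v_c1 = √(μ/r₁) = 7787 m/s; transfer-perigee v_p = √[μ(2/r₁ − 1/a_t)] = 9547 m/s.
Δv₁ = v_p − v_c1 = 1760 m/s.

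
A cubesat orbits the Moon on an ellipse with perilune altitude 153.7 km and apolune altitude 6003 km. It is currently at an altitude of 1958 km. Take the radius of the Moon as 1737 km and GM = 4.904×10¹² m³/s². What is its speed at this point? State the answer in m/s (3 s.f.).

r_p = 1737 + 153.7 = 1890.7 km = 1.8907×10⁶ m.
r_a = 1737 + 6003 = 7740.0 km = 7.7400×10⁶ m.
r = 1737 + 1958 = 3695.0 km = 3.695×10⁶ m.
Semi-major axis a = (r_p + r_a)/2 = 4815.4 km = 4.815×10⁶ m.
Vis-viva: v² = μ(2/r − 1/a) = 4.904×10¹² × (5.413×10⁻⁷ − 2.077×10⁻⁷) = 1.636×10⁶ m²/s².
v = 1279 m/s.

v ≈ 1280 m/s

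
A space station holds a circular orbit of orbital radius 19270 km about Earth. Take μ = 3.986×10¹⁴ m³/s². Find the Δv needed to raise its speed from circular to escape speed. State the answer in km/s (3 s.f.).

r = 19270 km = 1.927×10⁷ m.
Circular speed v_c = √(μ/r) = 4548 m/s.
Escape speed v_esc = √(2μ/r) = √2 × v_c = 6432 m/s.
Δv = v_esc − v_c = 1884 m/s = 1.884 km/s.

Δv ≈ 1.88 km/s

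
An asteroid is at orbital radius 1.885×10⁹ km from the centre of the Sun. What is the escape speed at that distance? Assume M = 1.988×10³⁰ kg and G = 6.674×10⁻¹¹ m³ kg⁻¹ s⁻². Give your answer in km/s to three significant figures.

μ = GM = 6.674×10⁻¹¹ × 1.988×10³⁰ = 1.327×10²⁰ m³/s².
r = 1.885×10⁹ km = 1.885×10¹² m.
Escape speed v_esc = √(2μ/r) = √(2 × 1.327×10²⁰ / 1.885×10¹²) = √(1.408×10⁸) = 11860 m/s.
= 11.86 km/s.

v_esc ≈ 11.9 km/s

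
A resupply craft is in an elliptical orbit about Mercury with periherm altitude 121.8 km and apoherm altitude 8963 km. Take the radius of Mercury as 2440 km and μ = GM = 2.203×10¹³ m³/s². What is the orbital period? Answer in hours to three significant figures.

T ≈ 6.86 hours

r_p = 2440 + 121.8 = 2561.8 km = 2.5618×10⁶ m.
r_a = 2440 + 8963 = 11403 km = 1.1403×10⁷ m.
Semi-major axis a = (r_p + r_a)/2 = (2561.8 + 11403)/2 = 6982.4 km = 6.982×10⁶ m.
By Kepler's third law T = 2π√(a³/μ) = 2π × 3.931×10³ = 2.470×10⁴ s.
= 6.861 hours.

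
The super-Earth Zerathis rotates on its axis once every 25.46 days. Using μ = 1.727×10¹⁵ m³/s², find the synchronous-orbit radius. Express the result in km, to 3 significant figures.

T = 25.46 days = 2.200×10⁶ s.
A synchronous orbit has period T, so by Kepler's third law a = (μT²/4π²)^(1/3).
μT²/4π² = 1.727×10¹⁵ × (2.200×10⁶)² / 39.48 = 2.117×10²⁶ m³.
a = 5.960×10⁸ m = 5.9597×10⁵ km.

r_sync ≈ 5.96×10⁵ km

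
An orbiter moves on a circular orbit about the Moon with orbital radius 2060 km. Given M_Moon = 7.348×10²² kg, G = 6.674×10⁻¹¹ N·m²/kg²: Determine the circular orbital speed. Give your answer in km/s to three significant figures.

v ≈ 1.54 km/s

μ = GM = 6.674×10⁻¹¹ × 7.348×10²² = 4.904×10¹² m³/s².
r = 2060 km = 2.060×10⁶ m.
For a circular orbit v = √(μ/r) = √(4.904×10¹² / 2.060×10⁶) = √(2.381×10⁶) = 1543 m/s.
That is 1.543 km/s.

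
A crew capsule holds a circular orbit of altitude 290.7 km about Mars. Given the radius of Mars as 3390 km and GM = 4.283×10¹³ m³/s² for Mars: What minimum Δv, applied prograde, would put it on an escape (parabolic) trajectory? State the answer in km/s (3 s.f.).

Δv ≈ 1.41 km/s

r = 3390 + 290.7 = 3680.7 km = 3.6807×10⁶ m.
Circular speed v_c = √(μ/r) = 3411 m/s.
Escape speed v_esc = √(2μ/r) = √2 × v_c = 4824 m/s.
Δv = v_esc − v_c = 1413 m/s = 1.413 km/s.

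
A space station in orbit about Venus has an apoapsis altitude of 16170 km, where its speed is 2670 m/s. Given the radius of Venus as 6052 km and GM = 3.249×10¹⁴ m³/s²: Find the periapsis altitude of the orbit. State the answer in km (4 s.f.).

r_a = 6052 + 16170 = 22222 km = 2.222×10⁷ m.
Specific energy ε = v²/2 − μ/r = -1.106×10⁷ J/kg, so a = −μ/(2ε) = 1.469×10⁷ m.
The apsides satisfy r_p + r_a = 2a, so the periapsis radius is 2a − r_a = 7.164×10⁶ m = 7164.2 km.
Periapsis altitude = 7164.2 − 6052 = 1112.2 km.

periapsis altitude ≈ 1112 km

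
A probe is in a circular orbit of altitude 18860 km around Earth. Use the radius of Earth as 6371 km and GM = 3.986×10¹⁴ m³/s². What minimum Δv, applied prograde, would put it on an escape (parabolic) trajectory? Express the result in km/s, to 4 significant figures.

r = 6371 + 18860 = 25231 km = 2.5231×10⁷ m.
Circular speed v_c = √(μ/r) = 3975 m/s.
Escape speed v_esc = √(2μ/r) = √2 × v_c = 5621 m/s.
Δv = v_esc − v_c = 1646 m/s = 1.646 km/s.

Δv ≈ 1.646 km/s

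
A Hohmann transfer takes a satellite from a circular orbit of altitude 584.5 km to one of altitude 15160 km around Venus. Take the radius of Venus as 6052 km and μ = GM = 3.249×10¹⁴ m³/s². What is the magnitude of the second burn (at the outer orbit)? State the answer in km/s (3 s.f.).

r₁ = 6052 + 584.5 = 6636.5 km = 6.6365×10⁶ m.
r₂ = 6052 + 15160 = 21212 km = 2.1212×10⁷ m.
Transfer ellipse a_t = (r₁ + r₂)/2 = 1.392×10⁷ m.
At r₁: circular v_c1 = √(μ/r₁) = 6997 m/s; transfer-periapsis v_p = √[μ(2/r₁ − 1/a_t)] = 8636 m/s.
At r₂: circular v_c2 = √(μ/r₂) = 3914 m/s; transfer-apoapsis v_a = √[μ(2/r₂ − 1/a_t)] = 2702 m/s.
Δv₂ = v_c2 − v_a = 1212 m/s.
= 1.212 km/s.

Δv ≈ 1.21 km/s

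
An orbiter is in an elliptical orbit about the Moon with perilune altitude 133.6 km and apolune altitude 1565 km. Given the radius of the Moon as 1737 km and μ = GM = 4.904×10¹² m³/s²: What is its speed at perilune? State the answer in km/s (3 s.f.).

v ≈ 1.83 km/s

r_p = 1737 + 133.6 = 1870.6 km = 1.8706×10⁶ m.
r_a = 1737 + 1565 = 3302.0 km = 3.3020×10⁶ m.
Semi-major axis a = (r_p + r_a)/2 = 2586.3 km = 2.586×10⁶ m.
Vis-viva: v² = μ(2/r − 1/a) = 4.904×10¹² × (1.069×10⁻⁶ − 3.867×10⁻⁷) = 3.347×10⁶ m²/s².
v = 1830 m/s = 1.830 km/s.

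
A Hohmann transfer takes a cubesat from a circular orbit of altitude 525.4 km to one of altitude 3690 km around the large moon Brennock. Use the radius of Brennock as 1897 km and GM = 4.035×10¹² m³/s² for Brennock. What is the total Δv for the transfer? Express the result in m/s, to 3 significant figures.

Δv_total ≈ 423 m/s

r₁ = 1897 + 525.4 = 2422.4 km = 2.4224×10⁶ m.
r₂ = 1897 + 3690 = 5587.0 km = 5.5870×10⁶ m.
Transfer ellipse a_t = (r₁ + r₂)/2 = 4.005×10⁶ m.
At r₁: circular v_c1 = √(μ/r₁) = 1291 m/s; transfer-periapsis v_p = √[μ(2/r₁ − 1/a_t)] = 1524 m/s.
Δv₁ = v_p − v_c1 = 233.8 m/s.
At r₂: circular v_c2 = √(μ/r₂) = 849.8 m/s; transfer-apoapsis v_a = √[μ(2/r₂ − 1/a_t)] = 661.0 m/s.
Δv₂ = v_c2 − v_a = 188.9 m/s.
Total Δv = Δv₁ + Δv₂ = 422.7 m/s.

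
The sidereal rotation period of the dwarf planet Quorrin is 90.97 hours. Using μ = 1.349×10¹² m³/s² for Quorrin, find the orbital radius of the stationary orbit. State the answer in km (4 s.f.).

r_sync ≈ 15420 km

T = 90.97 hours = 3.275×10⁵ s.
A synchronous orbit has period T, so by Kepler's third law a = (μT²/4π²)^(1/3).
μT²/4π² = 1.349×10¹² × (3.275×10⁵)² / 39.48 = 3.665×10²¹ m³.
a = 1.542×10⁷ m = 15418 km.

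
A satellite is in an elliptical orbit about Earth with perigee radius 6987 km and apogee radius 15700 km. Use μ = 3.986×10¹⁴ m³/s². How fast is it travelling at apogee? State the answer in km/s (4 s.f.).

v ≈ 3.954 km/s

Semi-major axis a = (r_p + r_a)/2 = 11344 km = 1.134×10⁷ m.
Vis-viva: v² = μ(2/r − 1/a) = 3.986×10¹⁴ × (1.274×10⁻⁷ − 8.816×10⁻⁸) = 1.564×10⁷ m²/s².
v = 3954 m/s = 3.954 km/s.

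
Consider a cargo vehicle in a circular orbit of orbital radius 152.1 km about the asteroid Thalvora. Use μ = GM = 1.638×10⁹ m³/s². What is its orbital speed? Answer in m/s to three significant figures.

r = 152.1 km = 1.521×10⁵ m.
For a circular orbit v = √(μ/r) = √(1.638×10⁹ / 1.521×10⁵) = √(1.077×10⁴) = 103.8 m/s.

v ≈ 104 m/s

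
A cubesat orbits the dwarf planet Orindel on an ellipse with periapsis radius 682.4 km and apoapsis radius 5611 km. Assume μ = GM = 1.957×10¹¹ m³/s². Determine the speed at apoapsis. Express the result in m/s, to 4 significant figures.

Semi-major axis a = (r_p + r_a)/2 = 3146.7 km = 3.147×10⁶ m.
Vis-viva: v² = μ(2/r − 1/a) = 1.957×10¹¹ × (3.564×10⁻⁷ − 3.178×10⁻⁷) = 7.564×10³ m²/s².
v = 86.97 m/s.

v ≈ 86.97 m/s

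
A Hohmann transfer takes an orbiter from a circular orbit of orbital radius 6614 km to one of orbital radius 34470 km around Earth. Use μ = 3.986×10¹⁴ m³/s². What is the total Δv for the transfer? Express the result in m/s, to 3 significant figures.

Δv_total ≈ 3760 m/s

r₁ = 6614 km = 6.614×10⁶ m.
r₂ = 34470 km = 3.447×10⁷ m.
Transfer ellipse a_t = (r₁ + r₂)/2 = 2.054×10⁷ m.
At r₁: circular v_c1 = √(μ/r₁) = 7763 m/s; transfer-perigee v_p = √[μ(2/r₁ − 1/a_t)] = 10060 m/s.
Δv₁ = v_p − v_c1 = 2293 m/s.
At r₂: circular v_c2 = √(μ/r₂) = 3401 m/s; transfer-apogee v_a = √[μ(2/r₂ − 1/a_t)] = 1930 m/s.
Δv₂ = v_c2 − v_a = 1471 m/s.
Total Δv = Δv₁ + Δv₂ = 3764 m/s.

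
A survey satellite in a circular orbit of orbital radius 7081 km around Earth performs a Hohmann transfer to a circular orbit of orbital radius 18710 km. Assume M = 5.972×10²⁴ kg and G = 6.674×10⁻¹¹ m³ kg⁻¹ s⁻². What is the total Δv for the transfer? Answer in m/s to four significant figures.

μ = GM = 6.674×10⁻¹¹ × 5.972×10²⁴ = 3.986×10¹⁴ m³/s².
r₁ = 7081 km = 7.081×10⁶ m.
r₂ = 18710 km = 1.871×10⁷ m.
Transfer ellipse a_t = (r₁ + r₂)/2 = 1.290×10⁷ m.
At r₁: circular v_c1 = √(μ/r₁) = 7502 m/s; transfer-perigee v_p = √[μ(2/r₁ − 1/a_t)] = 9037 m/s.
Δv₁ = v_p − v_c1 = 1534 m/s.
At r₂: circular v_c2 = √(μ/r₂) = 4615 m/s; transfer-apogee v_a = √[μ(2/r₂ − 1/a_t)] = 3420 m/s.
Δv₂ = v_c2 − v_a = 1195 m/s.
Total Δv = Δv₁ + Δv₂ = 2730 m/s.

Δv_total ≈ 2730 m/s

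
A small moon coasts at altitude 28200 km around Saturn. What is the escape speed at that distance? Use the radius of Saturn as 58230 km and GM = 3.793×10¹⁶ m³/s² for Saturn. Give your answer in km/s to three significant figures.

r = 58230 + 28200 = 86430 km = 8.6430×10⁷ m.
Escape speed v_esc = √(2μ/r) = √(2 × 3.793×10¹⁶ / 8.643×10⁷) = √(8.777×10⁸) = 29630 m/s.
= 29.63 km/s.

v_esc ≈ 29.6 km/s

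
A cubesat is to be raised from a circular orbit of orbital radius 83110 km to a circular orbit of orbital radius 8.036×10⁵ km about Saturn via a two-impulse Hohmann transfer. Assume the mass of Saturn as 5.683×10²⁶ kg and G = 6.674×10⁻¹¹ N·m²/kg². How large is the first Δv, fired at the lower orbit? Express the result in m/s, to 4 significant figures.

μ = GM = 6.674×10⁻¹¹ × 5.683×10²⁶ = 3.793×10¹⁶ m³/s².
r₁ = 83110 km = 8.311×10⁷ m.
r₂ = 8.036×10⁵ km = 8.036×10⁸ m.
Transfer ellipse a_t = (r₁ + r₂)/2 = 4.434×10⁸ m.
At r₁: circular v_c1 = √(μ/r₁) = 21360 m/s; transfer-perikrone v_p = √[μ(2/r₁ − 1/a_t)] = 28760 m/s.
Δv₁ = v_p − v_c1 = 7398 m/s.

Δv ≈ 7398 m/s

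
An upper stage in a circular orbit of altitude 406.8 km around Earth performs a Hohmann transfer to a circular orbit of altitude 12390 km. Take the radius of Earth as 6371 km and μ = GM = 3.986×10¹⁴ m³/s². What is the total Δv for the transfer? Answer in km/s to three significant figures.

Δv_total ≈ 2.88 km/s

r₁ = 6371 + 406.8 = 6777.8 km = 6.7778×10⁶ m.
r₂ = 6371 + 12390 = 18761 km = 1.8761×10⁷ m.
Transfer ellipse a_t = (r₁ + r₂)/2 = 1.277×10⁷ m.
At r₁: circular v_c1 = √(μ/r₁) = 7669 m/s; transfer-perigee v_p = √[μ(2/r₁ − 1/a_t)] = 9295 m/s.
Δv₁ = v_p − v_c1 = 1627 m/s.
At r₂: circular v_c2 = √(μ/r₂) = 4609 m/s; transfer-apogee v_a = √[μ(2/r₂ − 1/a_t)] = 3358 m/s.
Δv₂ = v_c2 − v_a = 1251 m/s.
Total Δv = Δv₁ + Δv₂ = 2878 m/s = 2.878 km/s.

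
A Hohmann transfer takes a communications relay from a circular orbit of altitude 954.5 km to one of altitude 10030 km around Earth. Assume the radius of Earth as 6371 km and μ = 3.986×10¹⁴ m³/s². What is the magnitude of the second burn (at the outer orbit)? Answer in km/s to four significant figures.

r₁ = 6371 + 954.5 = 7325.5 km = 7.3255×10⁶ m.
r₂ = 6371 + 10030 = 16401 km = 1.6401×10⁷ m.
Transfer ellipse a_t = (r₁ + r₂)/2 = 1.186×10⁷ m.
At r₁: circular v_c1 = √(μ/r₁) = 7376 m/s; transfer-perigee v_p = √[μ(2/r₁ − 1/a_t)] = 8673 m/s.
At r₂: circular v_c2 = √(μ/r₂) = 4930 m/s; transfer-apogee v_a = √[μ(2/r₂ − 1/a_t)] = 3874 m/s.
Δv₂ = v_c2 − v_a = 1056 m/s.
= 1.056 km/s.

Δv ≈ 1.056 km/s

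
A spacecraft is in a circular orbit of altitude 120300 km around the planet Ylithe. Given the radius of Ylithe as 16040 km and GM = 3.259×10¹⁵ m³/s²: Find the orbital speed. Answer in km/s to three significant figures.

v ≈ 4.89 km/s

r = 16040 + 120300 = 136340 km = 1.3634×10⁸ m.
For a circular orbit v = √(μ/r) = √(3.259×10¹⁵ / 1.363×10⁸) = √(2.390×10⁷) = 4889 m/s.
That is 4.889 km/s.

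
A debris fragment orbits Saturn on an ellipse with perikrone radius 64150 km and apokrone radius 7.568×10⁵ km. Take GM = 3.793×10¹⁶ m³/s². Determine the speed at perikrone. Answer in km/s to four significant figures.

v ≈ 33.02 km/s

Semi-major axis a = (r_p + r_a)/2 = 4.1048×10⁵ km = 4.105×10⁸ m.
Vis-viva: v² = μ(2/r − 1/a) = 3.793×10¹⁶ × (3.118×10⁻⁸ − 2.436×10⁻⁹) = 1.090×10⁹ m²/s².
v = 33020 m/s = 33.02 km/s.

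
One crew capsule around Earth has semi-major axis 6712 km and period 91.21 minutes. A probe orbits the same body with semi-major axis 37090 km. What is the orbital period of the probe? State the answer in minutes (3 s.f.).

T₂ ≈ 1180 minutes

Kepler's third law: T² ∝ a³, so T₂ = T₁ (a₂/a₁)^(3/2).
a₂/a₁ = 5.526, (a₂/a₁)^(3/2) = 12.99.
T₂ = 91.21 × 12.99 = 1185 minutes.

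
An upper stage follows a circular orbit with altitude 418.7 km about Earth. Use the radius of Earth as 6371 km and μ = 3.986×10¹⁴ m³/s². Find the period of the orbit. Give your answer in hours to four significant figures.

r = 6371 + 418.7 = 6789.7 km = 6.7897×10⁶ m.
Kepler's third law: T = 2π√(r³/μ) = 2π√((6.790×10⁶)³ / 3.986×10¹⁴).
r³/μ = 7.853×10⁵ s², so T = 2π × 8.861×10² = 5.568×10³ s.
Converting: 5.568×10³ s ÷ 3600 = 1.547 hours.

T ≈ 1.547 hours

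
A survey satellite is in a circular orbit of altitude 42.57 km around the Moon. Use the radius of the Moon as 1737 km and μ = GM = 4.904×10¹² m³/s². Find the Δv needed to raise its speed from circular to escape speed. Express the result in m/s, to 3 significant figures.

r = 1737 + 42.57 = 1779.6 km = 1.7796×10⁶ m.
Circular speed v_c = √(μ/r) = 1660 m/s.
Escape speed v_esc = √(2μ/r) = √2 × v_c = 2348 m/s.
Δv = v_esc − v_c = 687.6 m/s.

Δv ≈ 688 m/s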